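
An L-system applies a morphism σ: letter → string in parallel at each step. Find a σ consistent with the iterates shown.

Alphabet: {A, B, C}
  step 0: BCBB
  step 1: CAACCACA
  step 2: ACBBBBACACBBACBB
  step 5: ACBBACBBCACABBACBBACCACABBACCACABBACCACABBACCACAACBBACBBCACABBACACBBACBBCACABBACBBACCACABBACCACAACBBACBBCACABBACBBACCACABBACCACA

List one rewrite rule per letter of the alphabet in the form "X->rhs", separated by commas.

  step 1 ⇒ step 2: CAACCACA ⇒ AC·BB·BB·AC·AC·BB·AC·BB
    A ↦ BB
    C ↦ AC
  step 0 ⇒ step 1: BCBB ⇒ CA·AC·CA·CA
    B ↦ CA

A->BB, B->CA, C->AC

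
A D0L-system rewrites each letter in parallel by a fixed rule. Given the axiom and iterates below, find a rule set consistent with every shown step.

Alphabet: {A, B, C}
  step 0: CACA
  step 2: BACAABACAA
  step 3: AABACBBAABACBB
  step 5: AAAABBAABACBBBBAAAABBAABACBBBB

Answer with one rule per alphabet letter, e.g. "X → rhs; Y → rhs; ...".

  step 2 ⇒ step 3: BACAABACAA ⇒ AA·B·AC·B·B·AA·B·AC·B·B
    A ↦ B
    B ↦ AA
    C ↦ AC

A->B, B->AA, C->AC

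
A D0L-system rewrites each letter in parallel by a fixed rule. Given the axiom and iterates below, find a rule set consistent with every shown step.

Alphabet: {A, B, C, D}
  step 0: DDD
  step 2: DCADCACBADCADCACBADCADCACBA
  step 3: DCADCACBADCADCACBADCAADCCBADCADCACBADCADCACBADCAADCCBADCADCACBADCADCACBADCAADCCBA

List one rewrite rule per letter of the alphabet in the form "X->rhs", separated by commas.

A->CBA, B->ADC, C->DCA, D->DCA

  step 2 ⇒ step 3: DCADCACBADCADCACBADCADCACBA ⇒ DCA·DCA·CBA·DCA·DCA·CBA·DCA·ADC·CBA·DCA·DCA·CBA·DCA·DCA·CBA·DCA·ADC·CBA·DCA·DCA·CBA·DCA·DCA·CBA·DCA·ADC·CBA
    A ↦ CBA
    B ↦ ADC
    C ↦ DCA
    D ↦ DCA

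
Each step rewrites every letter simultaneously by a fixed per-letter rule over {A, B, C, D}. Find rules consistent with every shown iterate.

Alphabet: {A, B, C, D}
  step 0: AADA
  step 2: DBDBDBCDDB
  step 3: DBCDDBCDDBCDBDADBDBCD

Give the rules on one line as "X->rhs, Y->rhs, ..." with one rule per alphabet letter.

  step 2 ⇒ step 3: DBDBDBCDDB ⇒ DB·CD·DB·CD·DB·CD·BDA·DB·DB·CD
    B ↦ CD
    C ↦ BDA
    D ↦ DB
    A ↦ D  (constrained at step 0)

A->D, B->CD, C->BDA, D->DB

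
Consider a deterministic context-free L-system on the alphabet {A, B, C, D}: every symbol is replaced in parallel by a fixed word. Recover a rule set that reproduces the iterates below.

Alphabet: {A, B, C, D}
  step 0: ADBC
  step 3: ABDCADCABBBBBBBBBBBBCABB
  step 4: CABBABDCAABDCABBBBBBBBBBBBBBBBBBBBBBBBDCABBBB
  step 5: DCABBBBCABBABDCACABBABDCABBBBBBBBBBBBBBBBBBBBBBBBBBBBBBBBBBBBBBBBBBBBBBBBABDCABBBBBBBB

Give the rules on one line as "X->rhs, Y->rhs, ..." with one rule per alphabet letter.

A->CA, B->BB, C->D, D->AB

  step 4 ⇒ step 5: CABBABDCAABDCABBBBBBBBBBBBBBBBBBBBBBBBDCABBBB ⇒ D·CA·BB·BB·CA·BB·AB·D·CA·CA·BB·AB·D·CA·BB·BB·BB·BB·BB·BB·BB·BB·BB·BB·BB·BB·BB·BB·BB·BB·BB·BB·BB·BB·BB·BB·BB·BB·AB·D·CA·BB·BB·BB·BB
    A ↦ CA
    B ↦ BB
    C ↦ D
    D ↦ AB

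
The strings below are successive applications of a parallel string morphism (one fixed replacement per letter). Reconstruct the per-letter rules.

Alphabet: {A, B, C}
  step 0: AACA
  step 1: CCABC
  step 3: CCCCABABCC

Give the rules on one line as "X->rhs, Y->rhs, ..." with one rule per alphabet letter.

A->C, B->C, C->AB

  step 0 ⇒ step 1: AACA ⇒ C·C·AB·C
    A ↦ C
    C ↦ AB
    B ↦ C  (constrained at step 1)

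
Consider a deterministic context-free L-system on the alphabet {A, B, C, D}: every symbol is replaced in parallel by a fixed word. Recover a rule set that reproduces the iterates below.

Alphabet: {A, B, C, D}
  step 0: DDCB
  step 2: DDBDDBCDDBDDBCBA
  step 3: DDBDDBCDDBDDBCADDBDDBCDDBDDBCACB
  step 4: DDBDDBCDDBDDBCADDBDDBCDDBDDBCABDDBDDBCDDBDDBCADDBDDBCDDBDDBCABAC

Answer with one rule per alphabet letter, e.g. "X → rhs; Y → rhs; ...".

A->B, B->C, C->A, D->DDB

  step 3 ⇒ step 4: DDBDDBCDDBDDBCADDBDDBCDDBDDBCACB ⇒ DDB·DDB·C·DDB·DDB·C·A·DDB·DDB·C·DDB·DDB·C·A·B·DDB·DDB·C·DDB·DDB·C·A·DDB·DDB·C·DDB·DDB·C·A·B·A·C
    A ↦ B
    B ↦ C
    C ↦ A
    D ↦ DDB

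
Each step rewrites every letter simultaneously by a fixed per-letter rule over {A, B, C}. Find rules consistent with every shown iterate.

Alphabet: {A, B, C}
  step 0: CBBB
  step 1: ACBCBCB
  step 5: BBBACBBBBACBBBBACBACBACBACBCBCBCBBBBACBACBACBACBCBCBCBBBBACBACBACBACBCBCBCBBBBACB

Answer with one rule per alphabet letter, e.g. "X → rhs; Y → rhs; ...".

A->BBB, B->CB, C->A

  step 0 ⇒ step 1: CBBB ⇒ A·CB·CB·CB
    B ↦ CB
    C ↦ A
    A ↦ BBB  (constrained at step 1)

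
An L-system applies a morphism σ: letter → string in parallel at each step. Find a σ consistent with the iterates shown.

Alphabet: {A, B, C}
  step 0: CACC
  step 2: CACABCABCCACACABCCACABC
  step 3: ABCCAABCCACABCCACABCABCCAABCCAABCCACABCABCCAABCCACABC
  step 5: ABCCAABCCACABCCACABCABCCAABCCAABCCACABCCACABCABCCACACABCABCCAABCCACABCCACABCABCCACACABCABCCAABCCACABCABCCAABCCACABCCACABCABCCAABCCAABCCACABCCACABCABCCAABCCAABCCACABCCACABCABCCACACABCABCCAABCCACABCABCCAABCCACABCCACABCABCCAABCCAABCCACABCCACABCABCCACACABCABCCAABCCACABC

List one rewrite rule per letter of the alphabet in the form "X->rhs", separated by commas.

A->CA, B->C, C->ABC

  step 2 ⇒ step 3: CACABCABCCACACABCCACABC ⇒ ABC·CA·ABC·CA·C·ABC·CA·C·ABC·ABC·CA·ABC·CA·ABC·CA·C·ABC·ABC·CA·ABC·CA·C·ABC
    A ↦ CA
    B ↦ C
    C ↦ ABC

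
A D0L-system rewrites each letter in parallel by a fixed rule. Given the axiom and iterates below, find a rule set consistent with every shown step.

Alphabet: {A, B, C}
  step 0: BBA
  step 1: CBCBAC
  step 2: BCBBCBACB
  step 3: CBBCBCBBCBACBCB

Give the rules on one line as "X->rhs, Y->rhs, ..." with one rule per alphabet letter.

  step 2 ⇒ step 3: BCBBCBACB ⇒ CB·B·CB·CB·B·CB·AC·B·CB
    A ↦ AC
    B ↦ CB
    C ↦ B

A->AC, B->CB, C->B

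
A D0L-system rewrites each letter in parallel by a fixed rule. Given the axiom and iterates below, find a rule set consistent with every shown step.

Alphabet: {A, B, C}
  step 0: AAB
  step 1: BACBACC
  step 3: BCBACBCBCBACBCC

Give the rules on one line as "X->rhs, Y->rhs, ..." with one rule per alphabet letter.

A->BAC, B->C, C->B

  step 0 ⇒ step 1: AAB ⇒ BAC·BAC·C
    A ↦ BAC
    B ↦ C
    C ↦ B  (constrained at step 1)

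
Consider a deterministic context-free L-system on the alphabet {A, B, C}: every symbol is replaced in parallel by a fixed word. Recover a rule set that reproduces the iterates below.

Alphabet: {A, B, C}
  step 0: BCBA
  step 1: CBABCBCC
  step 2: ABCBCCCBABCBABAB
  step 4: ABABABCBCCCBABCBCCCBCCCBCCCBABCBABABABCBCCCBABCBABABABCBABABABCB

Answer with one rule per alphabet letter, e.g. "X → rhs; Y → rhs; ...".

  step 1 ⇒ step 2: CBABCBCC ⇒ AB·CB·CC·CB·AB·CB·AB·AB
    A ↦ CC
    B ↦ CB
    C ↦ AB

A->CC, B->CB, C->AB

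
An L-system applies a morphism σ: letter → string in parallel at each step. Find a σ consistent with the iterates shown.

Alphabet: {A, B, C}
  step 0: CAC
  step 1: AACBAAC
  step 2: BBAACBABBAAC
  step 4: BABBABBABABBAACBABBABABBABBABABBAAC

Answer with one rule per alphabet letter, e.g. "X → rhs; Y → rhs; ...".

A->B, B->BA, C->AAC

  step 1 ⇒ step 2: AACBAAC ⇒ B·B·AAC·BA·B·B·AAC
    A ↦ B
    B ↦ BA
    C ↦ AAC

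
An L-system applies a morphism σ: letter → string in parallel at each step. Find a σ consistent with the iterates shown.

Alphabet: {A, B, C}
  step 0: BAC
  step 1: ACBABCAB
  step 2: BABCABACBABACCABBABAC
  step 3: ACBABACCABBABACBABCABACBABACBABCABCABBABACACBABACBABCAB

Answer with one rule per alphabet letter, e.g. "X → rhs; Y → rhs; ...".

A->BAB, B->AC, C->CAB

  step 2 ⇒ step 3: BABCABACBABACCABBABAC ⇒ AC·BAB·AC·CAB·BAB·AC·BAB·CAB·AC·BAB·AC·BAB·CAB·CAB·BAB·AC·AC·BAB·AC·BAB·CAB
    A ↦ BAB
    B ↦ AC
    C ↦ CAB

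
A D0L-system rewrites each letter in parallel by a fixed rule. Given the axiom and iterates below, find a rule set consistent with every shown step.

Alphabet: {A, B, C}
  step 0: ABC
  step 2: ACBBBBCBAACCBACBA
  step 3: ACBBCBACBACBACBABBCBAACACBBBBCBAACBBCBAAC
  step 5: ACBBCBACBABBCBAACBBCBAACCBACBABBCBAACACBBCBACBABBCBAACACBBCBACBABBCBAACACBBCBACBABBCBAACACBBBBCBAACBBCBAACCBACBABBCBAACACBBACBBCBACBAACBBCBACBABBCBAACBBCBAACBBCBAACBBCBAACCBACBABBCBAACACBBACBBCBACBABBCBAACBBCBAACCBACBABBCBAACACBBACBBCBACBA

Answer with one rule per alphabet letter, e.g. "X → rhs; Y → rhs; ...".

A->AC, B->CBA, C->BB

  step 2 ⇒ step 3: ACBBBBCBAACCBACBA ⇒ AC·BB·CBA·CBA·CBA·CBA·BB·CBA·AC·AC·BB·BB·CBA·AC·BB·CBA·AC
    A ↦ AC
    B ↦ CBA
    C ↦ BB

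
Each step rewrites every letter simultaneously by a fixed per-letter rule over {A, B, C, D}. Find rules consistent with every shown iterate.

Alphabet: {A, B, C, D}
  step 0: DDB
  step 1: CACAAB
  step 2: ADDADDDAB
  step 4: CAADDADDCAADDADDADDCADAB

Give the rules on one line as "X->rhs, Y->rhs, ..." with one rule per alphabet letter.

  step 1 ⇒ step 2: CACAAB ⇒ AD·D·AD·D·D·AB
    A ↦ D
    B ↦ AB
    C ↦ AD
  step 0 ⇒ step 1: DDB ⇒ CA·CA·AB
    D ↦ CA

A->D, B->AB, C->AD, D->CA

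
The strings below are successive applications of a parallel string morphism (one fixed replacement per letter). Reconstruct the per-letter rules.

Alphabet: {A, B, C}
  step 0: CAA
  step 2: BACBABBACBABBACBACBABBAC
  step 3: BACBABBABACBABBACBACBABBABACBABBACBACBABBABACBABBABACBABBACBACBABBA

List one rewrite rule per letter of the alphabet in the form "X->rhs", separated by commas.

A->BAB, B->BAC, C->BA

  step 2 ⇒ step 3: BACBABBACBABBACBACBABBAC ⇒ BAC·BAB·BA·BAC·BAB·BAC·BAC·BAB·BA·BAC·BAB·BAC·BAC·BAB·BA·BAC·BAB·BA·BAC·BAB·BAC·BAC·BAB·BA
    A ↦ BAB
    B ↦ BAC
    C ↦ BA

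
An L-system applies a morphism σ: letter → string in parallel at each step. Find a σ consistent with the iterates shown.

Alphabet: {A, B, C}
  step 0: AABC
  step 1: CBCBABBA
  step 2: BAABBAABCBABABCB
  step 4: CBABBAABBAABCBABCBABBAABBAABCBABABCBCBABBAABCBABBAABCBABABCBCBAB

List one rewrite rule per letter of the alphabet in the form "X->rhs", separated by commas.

A->CB, B->AB, C->BA

  step 1 ⇒ step 2: CBCBABBA ⇒ BA·AB·BA·AB·CB·AB·AB·CB
    A ↦ CB
    B ↦ AB
    C ↦ BA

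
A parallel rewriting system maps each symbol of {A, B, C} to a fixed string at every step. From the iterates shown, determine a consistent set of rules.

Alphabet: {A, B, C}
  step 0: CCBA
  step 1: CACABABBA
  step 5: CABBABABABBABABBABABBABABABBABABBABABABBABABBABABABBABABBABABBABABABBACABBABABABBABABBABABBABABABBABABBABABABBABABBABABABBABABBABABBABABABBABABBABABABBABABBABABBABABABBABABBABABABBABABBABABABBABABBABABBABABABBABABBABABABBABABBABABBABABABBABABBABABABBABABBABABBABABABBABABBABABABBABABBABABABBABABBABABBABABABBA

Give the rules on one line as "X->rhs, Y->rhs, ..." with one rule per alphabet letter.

  step 0 ⇒ step 1: CCBA ⇒ CA·CA·BA·BBA
    A ↦ BBA
    B ↦ BA
    C ↦ CA

A->BBA, B->BA, C->CA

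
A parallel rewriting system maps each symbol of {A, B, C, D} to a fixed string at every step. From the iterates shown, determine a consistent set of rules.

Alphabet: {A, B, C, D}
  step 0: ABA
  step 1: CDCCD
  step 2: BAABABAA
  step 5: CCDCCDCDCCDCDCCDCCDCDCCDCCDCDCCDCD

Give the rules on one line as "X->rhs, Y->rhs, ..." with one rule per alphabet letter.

A->CD, B->C, C->BA, D->A

  step 1 ⇒ step 2: CDCCD ⇒ BA·A·BA·BA·A
    C ↦ BA
    D ↦ A
  step 0 ⇒ step 1: ABA ⇒ CD·C·CD
    A ↦ CD
  step 0 ⇒ step 1: ABA ⇒ CD·C·CD
    B ↦ C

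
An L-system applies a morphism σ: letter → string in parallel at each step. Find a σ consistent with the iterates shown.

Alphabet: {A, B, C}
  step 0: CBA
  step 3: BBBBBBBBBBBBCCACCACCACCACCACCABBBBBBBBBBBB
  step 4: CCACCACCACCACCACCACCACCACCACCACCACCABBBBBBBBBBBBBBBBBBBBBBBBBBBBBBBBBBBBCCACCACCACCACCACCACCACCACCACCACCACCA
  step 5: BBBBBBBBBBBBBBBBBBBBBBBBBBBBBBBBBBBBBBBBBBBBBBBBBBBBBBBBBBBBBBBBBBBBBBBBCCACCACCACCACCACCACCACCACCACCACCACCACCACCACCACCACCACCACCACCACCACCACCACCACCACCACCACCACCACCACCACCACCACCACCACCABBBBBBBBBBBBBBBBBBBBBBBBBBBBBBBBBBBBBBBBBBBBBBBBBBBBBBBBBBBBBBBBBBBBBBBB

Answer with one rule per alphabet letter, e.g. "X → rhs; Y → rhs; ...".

  step 4 ⇒ step 5: CCACCACCACCACCACCACCACCACCACCACCACCABBBBBBBBBBBBBBBBBBBBBBBBBBBBBBBBBBBBCCACCACCACCACCACCACCACCACCACCACCACCA ⇒ BB·BB·BB·BB·BB·BB·BB·BB·BB·BB·BB·BB·BB·BB·BB·BB·BB·BB·BB·BB·BB·BB·BB·BB·BB·BB·BB·BB·BB·BB·BB·BB·BB·BB·BB·BB·CCA·CCA·CCA·CCA·CCA·CCA·CCA·CCA·CCA·CCA·CCA·CCA·CCA·CCA·CCA·CCA·CCA·CCA·CCA·CCA·CCA·CCA·CCA·CCA·CCA·CCA·CCA·CCA·CCA·CCA·CCA·CCA·CCA·CCA·CCA·CCA·BB·BB·BB·BB·BB·BB·BB·BB·BB·BB·BB·BB·BB·BB·BB·BB·BB·BB·BB·BB·BB·BB·BB·BB·BB·BB·BB·BB·BB·BB·BB·BB·BB·BB·BB·BB
    A ↦ BB
    B ↦ CCA
    C ↦ BB

A->BB, B->CCA, C->BB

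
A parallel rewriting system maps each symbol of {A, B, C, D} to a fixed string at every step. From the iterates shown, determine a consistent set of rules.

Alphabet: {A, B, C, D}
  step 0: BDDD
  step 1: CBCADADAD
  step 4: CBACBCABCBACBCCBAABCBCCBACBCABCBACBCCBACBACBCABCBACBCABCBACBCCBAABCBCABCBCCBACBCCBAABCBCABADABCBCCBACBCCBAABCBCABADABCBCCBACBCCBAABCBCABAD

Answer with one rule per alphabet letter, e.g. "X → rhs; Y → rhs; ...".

  step 0 ⇒ step 1: BDDD ⇒ CBC·AD·AD·AD
    B ↦ CBC
    D ↦ AD
    A ↦ AB  (constrained at step 1)
    C ↦ CBA  (constrained at step 1)

A->AB, B->CBC, C->CBA, D->AD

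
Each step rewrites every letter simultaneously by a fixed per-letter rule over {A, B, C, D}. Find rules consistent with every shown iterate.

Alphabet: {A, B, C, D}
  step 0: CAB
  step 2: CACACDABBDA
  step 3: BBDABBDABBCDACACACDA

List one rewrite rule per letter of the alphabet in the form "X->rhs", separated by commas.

A->DA, B->CA, C->BB, D->C

  step 2 ⇒ step 3: CACACDABBDA ⇒ BB·DA·BB·DA·BB·C·DA·CA·CA·C·DA
    A ↦ DA
    B ↦ CA
    C ↦ BB
    D ↦ C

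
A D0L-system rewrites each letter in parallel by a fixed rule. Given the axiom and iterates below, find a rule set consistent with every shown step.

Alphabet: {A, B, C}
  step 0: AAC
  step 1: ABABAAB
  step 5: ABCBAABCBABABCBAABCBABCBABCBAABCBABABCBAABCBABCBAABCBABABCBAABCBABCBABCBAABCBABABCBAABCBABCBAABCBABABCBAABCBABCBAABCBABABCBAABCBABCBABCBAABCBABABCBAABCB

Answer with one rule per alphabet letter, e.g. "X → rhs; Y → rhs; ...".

A->AB, B->CB, C->AAB

  step 0 ⇒ step 1: AAC ⇒ AB·AB·AAB
    A ↦ AB
    C ↦ AAB
    B ↦ CB  (constrained at step 1)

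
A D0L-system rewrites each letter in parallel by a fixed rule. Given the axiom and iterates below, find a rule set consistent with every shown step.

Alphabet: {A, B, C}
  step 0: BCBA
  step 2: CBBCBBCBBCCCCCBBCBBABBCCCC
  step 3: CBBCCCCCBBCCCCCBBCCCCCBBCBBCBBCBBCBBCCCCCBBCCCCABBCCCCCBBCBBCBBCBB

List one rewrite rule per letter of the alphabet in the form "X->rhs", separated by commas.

  step 2 ⇒ step 3: CBBCBBCBBCCCCCBBCBBABBCCCC ⇒ CBB·CC·CC·CBB·CC·CC·CBB·CC·CC·CBB·CBB·CBB·CBB·CBB·CC·CC·CBB·CC·CC·ABB·CC·CC·CBB·CBB·CBB·CBB
    A ↦ ABB
    B ↦ CC
    C ↦ CBB

A->ABB, B->CC, C->CBB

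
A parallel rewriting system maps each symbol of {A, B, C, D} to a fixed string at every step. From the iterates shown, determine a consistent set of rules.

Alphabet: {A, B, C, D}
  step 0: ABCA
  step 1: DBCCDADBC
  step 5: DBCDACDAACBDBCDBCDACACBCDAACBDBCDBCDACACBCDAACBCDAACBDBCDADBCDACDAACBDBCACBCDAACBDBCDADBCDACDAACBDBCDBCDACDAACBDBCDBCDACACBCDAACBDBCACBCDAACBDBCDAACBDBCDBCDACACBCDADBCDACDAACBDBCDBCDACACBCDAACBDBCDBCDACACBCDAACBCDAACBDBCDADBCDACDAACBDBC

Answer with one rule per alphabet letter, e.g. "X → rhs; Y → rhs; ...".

A->DBC, B->C, C->DA, D->ACB

  step 0 ⇒ step 1: ABCA ⇒ DBC·C·DA·DBC
    A ↦ DBC
    B ↦ C
    C ↦ DA
    D ↦ ACB  (constrained at step 1)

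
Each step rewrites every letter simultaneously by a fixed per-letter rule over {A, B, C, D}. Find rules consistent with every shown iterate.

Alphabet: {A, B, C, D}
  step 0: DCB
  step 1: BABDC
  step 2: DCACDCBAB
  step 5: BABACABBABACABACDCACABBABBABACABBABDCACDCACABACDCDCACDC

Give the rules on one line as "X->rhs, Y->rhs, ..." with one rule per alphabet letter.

  step 1 ⇒ step 2: BABDC ⇒ DC·AC·DC·B·AB
    A ↦ AC
    B ↦ DC
    C ↦ AB
    D ↦ B

A->AC, B->DC, C->AB, D->B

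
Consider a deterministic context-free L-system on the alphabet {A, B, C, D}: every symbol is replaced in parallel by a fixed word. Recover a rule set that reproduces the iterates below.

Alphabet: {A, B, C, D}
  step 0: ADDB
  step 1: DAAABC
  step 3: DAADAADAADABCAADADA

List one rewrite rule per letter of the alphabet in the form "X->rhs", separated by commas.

  step 0 ⇒ step 1: ADDB ⇒ DA·A·A·BC
    A ↦ DA
    B ↦ BC
    D ↦ A
    C ↦ AA  (constrained at step 1)

A->DA, B->BC, C->AA, D->A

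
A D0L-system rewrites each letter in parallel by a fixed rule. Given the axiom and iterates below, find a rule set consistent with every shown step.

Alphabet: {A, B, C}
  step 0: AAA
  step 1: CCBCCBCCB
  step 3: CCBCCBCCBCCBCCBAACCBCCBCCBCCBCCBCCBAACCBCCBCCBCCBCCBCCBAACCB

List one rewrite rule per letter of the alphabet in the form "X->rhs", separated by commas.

  step 0 ⇒ step 1: AAA ⇒ CCB·CCB·CCB
    A ↦ CCB
    B ↦ ACA  (constrained at step 1)
    C ↦ AA  (constrained at step 1)

A->CCB, B->ACA, C->AA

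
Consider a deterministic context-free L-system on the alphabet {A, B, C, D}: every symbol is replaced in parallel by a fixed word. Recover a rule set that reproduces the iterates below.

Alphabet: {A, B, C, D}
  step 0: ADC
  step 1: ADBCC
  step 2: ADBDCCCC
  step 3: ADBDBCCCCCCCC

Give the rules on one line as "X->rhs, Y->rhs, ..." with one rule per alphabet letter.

  step 2 ⇒ step 3: ADBDCCCC ⇒ AD·B·D·B·CC·CC·CC·CC
    A ↦ AD
    B ↦ D
    C ↦ CC
    D ↦ B

A->AD, B->D, C->CC, D->B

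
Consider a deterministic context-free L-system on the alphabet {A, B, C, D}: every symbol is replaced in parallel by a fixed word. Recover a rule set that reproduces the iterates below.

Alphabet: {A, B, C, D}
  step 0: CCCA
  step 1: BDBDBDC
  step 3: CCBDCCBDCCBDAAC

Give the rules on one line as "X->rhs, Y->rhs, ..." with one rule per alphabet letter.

A->C, B->A, C->BD, D->AC

  step 0 ⇒ step 1: CCCA ⇒ BD·BD·BD·C
    A ↦ C
    C ↦ BD
    B ↦ A  (constrained at step 1)
    D ↦ AC  (constrained at step 1)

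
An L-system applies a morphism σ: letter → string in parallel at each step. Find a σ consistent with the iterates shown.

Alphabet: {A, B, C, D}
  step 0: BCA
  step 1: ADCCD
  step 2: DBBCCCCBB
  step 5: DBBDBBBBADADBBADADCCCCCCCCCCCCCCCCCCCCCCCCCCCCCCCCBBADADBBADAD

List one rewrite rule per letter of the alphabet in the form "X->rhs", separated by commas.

A->D, B->AD, C->CC, D->BB

  step 1 ⇒ step 2: ADCCD ⇒ D·BB·CC·CC·BB
    A ↦ D
    C ↦ CC
    D ↦ BB
  step 0 ⇒ step 1: BCA ⇒ AD·CC·D
    B ↦ AD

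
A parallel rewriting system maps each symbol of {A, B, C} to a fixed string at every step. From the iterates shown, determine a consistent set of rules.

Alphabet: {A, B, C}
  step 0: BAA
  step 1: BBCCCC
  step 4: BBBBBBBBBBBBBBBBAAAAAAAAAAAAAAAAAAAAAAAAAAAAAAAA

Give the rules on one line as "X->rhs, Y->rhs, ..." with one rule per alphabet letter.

A->CC, B->BB, C->AA

  step 0 ⇒ step 1: BAA ⇒ BB·CC·CC
    A ↦ CC
    B ↦ BB
    C ↦ AA  (constrained at step 1)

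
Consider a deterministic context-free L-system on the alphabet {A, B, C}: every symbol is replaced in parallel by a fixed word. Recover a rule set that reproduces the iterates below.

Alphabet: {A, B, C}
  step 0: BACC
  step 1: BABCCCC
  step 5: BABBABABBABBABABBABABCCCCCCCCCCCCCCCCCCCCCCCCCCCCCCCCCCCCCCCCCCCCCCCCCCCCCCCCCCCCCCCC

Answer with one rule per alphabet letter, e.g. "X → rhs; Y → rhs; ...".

A->B, B->BA, C->CC

  step 0 ⇒ step 1: BACC ⇒ BA·B·CC·CC
    A ↦ B
    B ↦ BA
    C ↦ CC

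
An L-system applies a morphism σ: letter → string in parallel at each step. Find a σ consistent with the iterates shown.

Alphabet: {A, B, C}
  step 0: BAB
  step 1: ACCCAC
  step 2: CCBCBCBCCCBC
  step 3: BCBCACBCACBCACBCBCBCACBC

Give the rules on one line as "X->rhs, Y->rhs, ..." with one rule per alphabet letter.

  step 2 ⇒ step 3: CCBCBCBCCCBC ⇒ BC·BC·AC·BC·AC·BC·AC·BC·BC·BC·AC·BC
    B ↦ AC
    C ↦ BC
  step 0 ⇒ step 1: BAB ⇒ AC·CC·AC
    A ↦ CC

A->CC, B->AC, C->BC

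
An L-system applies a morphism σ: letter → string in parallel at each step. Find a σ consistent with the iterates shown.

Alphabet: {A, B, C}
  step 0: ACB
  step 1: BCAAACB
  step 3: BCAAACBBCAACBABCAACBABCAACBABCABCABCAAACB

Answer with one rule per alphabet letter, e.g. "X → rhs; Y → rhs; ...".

  step 0 ⇒ step 1: ACB ⇒ BCA·A·ACB
    A ↦ BCA
    B ↦ ACB
    C ↦ A

A->BCA, B->ACB, C->A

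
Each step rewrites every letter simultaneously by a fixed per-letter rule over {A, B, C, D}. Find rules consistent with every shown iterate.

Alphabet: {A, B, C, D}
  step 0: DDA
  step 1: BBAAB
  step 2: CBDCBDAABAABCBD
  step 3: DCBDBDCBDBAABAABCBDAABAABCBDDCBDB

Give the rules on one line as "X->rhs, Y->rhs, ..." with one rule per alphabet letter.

A->AAB, B->CBD, C->D, D->B

  step 2 ⇒ step 3: CBDCBDAABAABCBD ⇒ D·CBD·B·D·CBD·B·AAB·AAB·CBD·AAB·AAB·CBD·D·CBD·B
    A ↦ AAB
    B ↦ CBD
    C ↦ D
    D ↦ B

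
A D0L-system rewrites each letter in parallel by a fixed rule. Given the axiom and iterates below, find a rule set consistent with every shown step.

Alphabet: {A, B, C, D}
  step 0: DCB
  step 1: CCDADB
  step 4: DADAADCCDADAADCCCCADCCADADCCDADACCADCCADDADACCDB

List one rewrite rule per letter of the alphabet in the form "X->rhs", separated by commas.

A->AD, B->DB, C->DA, D->CC

  step 0 ⇒ step 1: DCB ⇒ CC·DA·DB
    B ↦ DB
    C ↦ DA
    D ↦ CC
    A ↦ AD  (constrained at step 1)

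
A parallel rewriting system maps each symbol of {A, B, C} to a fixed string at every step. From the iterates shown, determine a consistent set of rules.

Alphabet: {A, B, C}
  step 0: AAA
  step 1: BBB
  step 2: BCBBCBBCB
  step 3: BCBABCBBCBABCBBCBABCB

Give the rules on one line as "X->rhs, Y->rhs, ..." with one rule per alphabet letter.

  step 2 ⇒ step 3: BCBBCBBCB ⇒ BCB·A·BCB·BCB·A·BCB·BCB·A·BCB
    B ↦ BCB
    C ↦ A
  step 0 ⇒ step 1: AAA ⇒ B·B·B
    A ↦ B

A->B, B->BCB, C->A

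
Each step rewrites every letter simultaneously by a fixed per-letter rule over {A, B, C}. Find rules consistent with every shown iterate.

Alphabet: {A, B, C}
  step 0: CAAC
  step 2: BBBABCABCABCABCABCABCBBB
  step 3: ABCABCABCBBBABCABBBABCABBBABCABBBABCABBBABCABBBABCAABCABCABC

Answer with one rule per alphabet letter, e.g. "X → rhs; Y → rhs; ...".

  step 2 ⇒ step 3: BBBABCABCABCABCABCABCBBB ⇒ ABC·ABC·ABC·BBB·ABC·A·BBB·ABC·A·BBB·ABC·A·BBB·ABC·A·BBB·ABC·A·BBB·ABC·A·ABC·ABC·ABC
    A ↦ BBB
    B ↦ ABC
    C ↦ A

A->BBB, B->ABC, C->A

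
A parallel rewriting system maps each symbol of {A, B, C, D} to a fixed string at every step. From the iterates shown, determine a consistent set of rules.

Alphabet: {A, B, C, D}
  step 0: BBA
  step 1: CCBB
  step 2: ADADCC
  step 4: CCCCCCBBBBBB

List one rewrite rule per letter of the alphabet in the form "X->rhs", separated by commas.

A->BB, B->C, C->AD, D->B

  step 1 ⇒ step 2: CCBB ⇒ AD·AD·C·C
    B ↦ C
    C ↦ AD
  step 0 ⇒ step 1: BBA ⇒ C·C·BB
    A ↦ BB
    D ↦ B  (constrained at step 2)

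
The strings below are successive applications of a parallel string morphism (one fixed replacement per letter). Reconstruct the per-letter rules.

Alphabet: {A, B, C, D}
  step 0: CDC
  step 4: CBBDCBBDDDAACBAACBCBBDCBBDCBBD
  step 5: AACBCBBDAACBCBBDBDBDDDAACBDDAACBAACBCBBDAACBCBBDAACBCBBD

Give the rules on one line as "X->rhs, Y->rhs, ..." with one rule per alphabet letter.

A->D, B->CB, C->AA, D->BD

  step 4 ⇒ step 5: CBBDCBBDDDAACBAACBCBBDCBBDCBBD ⇒ AA·CB·CB·BD·AA·CB·CB·BD·BD·BD·D·D·AA·CB·D·D·AA·CB·AA·CB·CB·BD·AA·CB·CB·BD·AA·CB·CB·BD
    A ↦ D
    B ↦ CB
    C ↦ AA
    D ↦ BD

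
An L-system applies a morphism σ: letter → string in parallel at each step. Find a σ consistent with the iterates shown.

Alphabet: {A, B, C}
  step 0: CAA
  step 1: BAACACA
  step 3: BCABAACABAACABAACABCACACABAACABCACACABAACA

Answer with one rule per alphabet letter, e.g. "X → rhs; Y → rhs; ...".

  step 0 ⇒ step 1: CAA ⇒ BAA·CA·CA
    A ↦ CA
    C ↦ BAA
    B ↦ BCA  (constrained at step 1)

A->CA, B->BCA, C->BAA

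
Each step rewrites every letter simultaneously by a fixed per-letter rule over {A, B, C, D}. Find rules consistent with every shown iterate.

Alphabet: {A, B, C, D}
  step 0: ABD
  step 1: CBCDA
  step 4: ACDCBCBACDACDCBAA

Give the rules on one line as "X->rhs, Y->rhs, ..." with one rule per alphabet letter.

  step 0 ⇒ step 1: ABD ⇒ CB·CD·A
    A ↦ CB
    B ↦ CD
    D ↦ A
    C ↦ A  (constrained at step 1)

A->CB, B->CD, C->A, D->A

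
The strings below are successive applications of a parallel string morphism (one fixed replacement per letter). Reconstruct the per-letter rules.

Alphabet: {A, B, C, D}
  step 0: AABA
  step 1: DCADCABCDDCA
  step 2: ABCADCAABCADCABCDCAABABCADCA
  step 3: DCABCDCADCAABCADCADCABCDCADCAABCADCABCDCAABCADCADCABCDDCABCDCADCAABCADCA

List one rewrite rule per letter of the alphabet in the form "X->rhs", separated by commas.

A->DCA, B->BCD, C->CA, D->AB

  step 2 ⇒ step 3: ABCADCAABCADCABCDCAABABCADCA ⇒ DCA·BCD·CA·DCA·AB·CA·DCA·DCA·BCD·CA·DCA·AB·CA·DCA·BCD·CA·AB·CA·DCA·DCA·BCD·DCA·BCD·CA·DCA·AB·CA·DCA
    A ↦ DCA
    B ↦ BCD
    C ↦ CA
    D ↦ AB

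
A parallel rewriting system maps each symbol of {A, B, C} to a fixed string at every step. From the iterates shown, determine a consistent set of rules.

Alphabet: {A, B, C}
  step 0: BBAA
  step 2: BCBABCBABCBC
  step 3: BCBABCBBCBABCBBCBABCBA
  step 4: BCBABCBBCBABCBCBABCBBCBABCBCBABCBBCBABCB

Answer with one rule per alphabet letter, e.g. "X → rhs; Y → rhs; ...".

  step 3 ⇒ step 4: BCBABCBBCBABCBBCBABCBA ⇒ BC·BA·BC·B·BC·BA·BC·BC·BA·BC·B·BC·BA·BC·BC·BA·BC·B·BC·BA·BC·B
    A ↦ B
    B ↦ BC
    C ↦ BA

A->B, B->BC, C->BA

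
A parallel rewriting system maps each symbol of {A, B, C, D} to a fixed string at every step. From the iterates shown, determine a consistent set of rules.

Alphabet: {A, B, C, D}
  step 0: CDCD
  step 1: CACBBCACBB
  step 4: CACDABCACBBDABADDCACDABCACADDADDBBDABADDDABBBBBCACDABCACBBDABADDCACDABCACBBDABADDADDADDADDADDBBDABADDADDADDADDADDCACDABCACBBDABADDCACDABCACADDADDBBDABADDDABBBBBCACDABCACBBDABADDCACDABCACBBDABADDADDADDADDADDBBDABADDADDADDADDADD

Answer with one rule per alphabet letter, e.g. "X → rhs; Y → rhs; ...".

A->DAB, B->ADD, C->CAC, D->BB

  step 0 ⇒ step 1: CDCD ⇒ CAC·BB·CAC·BB
    C ↦ CAC
    D ↦ BB
    A ↦ DAB  (constrained at step 1)
    B ↦ ADD  (constrained at step 1)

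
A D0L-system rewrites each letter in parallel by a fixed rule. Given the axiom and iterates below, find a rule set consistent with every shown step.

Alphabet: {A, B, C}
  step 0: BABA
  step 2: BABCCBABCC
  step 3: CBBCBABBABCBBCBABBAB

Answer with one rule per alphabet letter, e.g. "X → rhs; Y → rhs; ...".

  step 2 ⇒ step 3: BABCCBABCC ⇒ C·BB·C·BAB·BAB·C·BB·C·BAB·BAB
    A ↦ BB
    B ↦ C
    C ↦ BAB

A->BB, B->C, C->BAB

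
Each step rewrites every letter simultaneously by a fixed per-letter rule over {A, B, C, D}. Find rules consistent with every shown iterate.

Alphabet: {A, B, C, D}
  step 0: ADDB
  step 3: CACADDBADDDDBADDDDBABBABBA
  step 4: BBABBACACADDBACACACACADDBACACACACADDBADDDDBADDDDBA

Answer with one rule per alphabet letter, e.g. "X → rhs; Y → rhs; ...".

  step 3 ⇒ step 4: CACADDBADDDDBADDDDBABBABBA ⇒ B·BA·B·BA·CA·CA·DD·BA·CA·CA·CA·CA·DD·BA·CA·CA·CA·CA·DD·BA·DD·DD·BA·DD·DD·BA
    A ↦ BA
    B ↦ DD
    C ↦ B
    D ↦ CA

A->BA, B->DD, C->B, D->CA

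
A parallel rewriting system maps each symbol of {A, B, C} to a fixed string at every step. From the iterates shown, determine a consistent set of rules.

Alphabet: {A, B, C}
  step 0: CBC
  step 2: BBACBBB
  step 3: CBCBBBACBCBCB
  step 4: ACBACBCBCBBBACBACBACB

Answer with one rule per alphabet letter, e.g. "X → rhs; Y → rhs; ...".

  step 3 ⇒ step 4: CBCBBBACBCBCB ⇒ A·CB·A·CB·CB·CB·BB·A·CB·A·CB·A·CB
    A ↦ BB
    B ↦ CB
    C ↦ A

A->BB, B->CB, C->A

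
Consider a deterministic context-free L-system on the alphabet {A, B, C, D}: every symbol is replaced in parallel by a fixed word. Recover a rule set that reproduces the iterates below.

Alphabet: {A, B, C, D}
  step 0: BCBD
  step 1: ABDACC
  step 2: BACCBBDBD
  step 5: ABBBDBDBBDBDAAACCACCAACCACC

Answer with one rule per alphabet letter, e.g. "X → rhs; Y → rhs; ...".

A->B, B->A, C->BD, D->CC

  step 1 ⇒ step 2: ABDACC ⇒ B·A·CC·B·BD·BD
    A ↦ B
    B ↦ A
    C ↦ BD
    D ↦ CC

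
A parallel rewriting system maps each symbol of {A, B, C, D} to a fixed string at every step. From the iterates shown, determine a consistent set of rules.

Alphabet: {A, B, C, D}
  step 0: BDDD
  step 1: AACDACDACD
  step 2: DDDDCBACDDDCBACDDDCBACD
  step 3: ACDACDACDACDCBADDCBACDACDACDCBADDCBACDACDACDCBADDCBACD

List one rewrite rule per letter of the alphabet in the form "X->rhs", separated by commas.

  step 2 ⇒ step 3: DDDDCBACDDDCBACDDDCBACD ⇒ ACD·ACD·ACD·ACD·CB·A·DD·CB·ACD·ACD·ACD·CB·A·DD·CB·ACD·ACD·ACD·CB·A·DD·CB·ACD
    A ↦ DD
    B ↦ A
    C ↦ CB
    D ↦ ACD

A->DD, B->A, C->CB, D->ACD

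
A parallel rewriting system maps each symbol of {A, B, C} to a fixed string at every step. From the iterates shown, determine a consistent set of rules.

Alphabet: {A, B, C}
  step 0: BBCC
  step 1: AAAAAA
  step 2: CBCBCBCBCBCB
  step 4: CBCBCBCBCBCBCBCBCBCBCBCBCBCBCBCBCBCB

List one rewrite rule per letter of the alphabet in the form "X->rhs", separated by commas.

A->CB, B->A, C->AA

  step 1 ⇒ step 2: AAAAAA ⇒ CB·CB·CB·CB·CB·CB
    A ↦ CB
  step 0 ⇒ step 1: BBCC ⇒ A·A·AA·AA
    B ↦ A
  step 0 ⇒ step 1: BBCC ⇒ A·A·AA·AA
    C ↦ AA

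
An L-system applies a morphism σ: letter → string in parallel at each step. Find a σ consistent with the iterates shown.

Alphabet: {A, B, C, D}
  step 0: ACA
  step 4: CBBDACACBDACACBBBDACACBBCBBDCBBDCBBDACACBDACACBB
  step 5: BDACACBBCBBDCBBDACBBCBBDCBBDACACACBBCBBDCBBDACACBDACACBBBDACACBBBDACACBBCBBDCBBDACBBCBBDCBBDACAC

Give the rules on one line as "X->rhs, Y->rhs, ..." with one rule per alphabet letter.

  step 4 ⇒ step 5: CBBDACACBDACACBBBDACACBBCBBDCBBDCBBDACACBDACACBB ⇒ BD·AC·AC·BB·CB·BD·CB·BD·AC·BB·CB·BD·CB·BD·AC·AC·AC·BB·CB·BD·CB·BD·AC·AC·BD·AC·AC·BB·BD·AC·AC·BB·BD·AC·AC·BB·CB·BD·CB·BD·AC·BB·CB·BD·CB·BD·AC·AC
    A ↦ CB
    B ↦ AC
    C ↦ BD
    D ↦ BB

A->CB, B->AC, C->BD, D->BB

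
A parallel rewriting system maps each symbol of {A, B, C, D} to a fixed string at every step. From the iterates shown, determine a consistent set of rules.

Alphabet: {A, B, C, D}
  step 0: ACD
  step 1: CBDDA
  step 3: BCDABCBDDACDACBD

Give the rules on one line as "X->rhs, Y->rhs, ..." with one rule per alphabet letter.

  step 0 ⇒ step 1: ACD ⇒ C·BD·DA
    A ↦ C
    C ↦ BD
    D ↦ DA
    B ↦ BC  (constrained at step 1)

A->C, B->BC, C->BD, D->DA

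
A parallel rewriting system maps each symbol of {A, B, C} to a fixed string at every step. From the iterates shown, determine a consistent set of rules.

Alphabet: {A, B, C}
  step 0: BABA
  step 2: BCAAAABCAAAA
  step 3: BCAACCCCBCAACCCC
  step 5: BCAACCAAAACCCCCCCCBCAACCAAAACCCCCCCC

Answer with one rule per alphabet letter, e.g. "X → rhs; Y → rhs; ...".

  step 2 ⇒ step 3: BCAAAABCAAAA ⇒ BC·AA·C·C·C·C·BC·AA·C·C·C·C
    A ↦ C
    B ↦ BC
    C ↦ AA

A->C, B->BC, C->AA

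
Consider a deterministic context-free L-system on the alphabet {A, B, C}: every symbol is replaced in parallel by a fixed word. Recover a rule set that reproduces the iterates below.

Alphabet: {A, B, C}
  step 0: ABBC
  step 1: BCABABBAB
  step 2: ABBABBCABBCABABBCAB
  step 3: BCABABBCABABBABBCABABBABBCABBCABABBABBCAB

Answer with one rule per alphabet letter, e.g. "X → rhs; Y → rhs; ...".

  step 2 ⇒ step 3: ABBABBCABBCABABBCAB ⇒ BC·AB·AB·BC·AB·AB·BAB·BC·AB·AB·BAB·BC·AB·BC·AB·AB·BAB·BC·AB
    A ↦ BC
    B ↦ AB
    C ↦ BAB

A->BC, B->AB, C->BAB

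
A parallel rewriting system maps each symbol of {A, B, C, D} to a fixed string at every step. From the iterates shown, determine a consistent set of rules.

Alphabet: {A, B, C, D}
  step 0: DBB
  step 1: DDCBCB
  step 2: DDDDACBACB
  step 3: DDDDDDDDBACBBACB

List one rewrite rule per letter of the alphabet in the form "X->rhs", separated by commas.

  step 2 ⇒ step 3: DDDDACBACB ⇒ DD·DD·DD·DD·B·A·CB·B·A·CB
    A ↦ B
    B ↦ CB
    C ↦ A
    D ↦ DD

A->B, B->CB, C->A, D->DD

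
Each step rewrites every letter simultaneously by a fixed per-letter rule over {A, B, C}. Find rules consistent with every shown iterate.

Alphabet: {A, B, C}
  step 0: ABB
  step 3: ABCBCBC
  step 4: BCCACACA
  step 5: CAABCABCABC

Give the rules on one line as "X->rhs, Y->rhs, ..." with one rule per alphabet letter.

  step 4 ⇒ step 5: BCCACACA ⇒ C·A·A·BC·A·BC·A·BC
    A ↦ BC
    B ↦ C
    C ↦ A

A->BC, B->C, C->A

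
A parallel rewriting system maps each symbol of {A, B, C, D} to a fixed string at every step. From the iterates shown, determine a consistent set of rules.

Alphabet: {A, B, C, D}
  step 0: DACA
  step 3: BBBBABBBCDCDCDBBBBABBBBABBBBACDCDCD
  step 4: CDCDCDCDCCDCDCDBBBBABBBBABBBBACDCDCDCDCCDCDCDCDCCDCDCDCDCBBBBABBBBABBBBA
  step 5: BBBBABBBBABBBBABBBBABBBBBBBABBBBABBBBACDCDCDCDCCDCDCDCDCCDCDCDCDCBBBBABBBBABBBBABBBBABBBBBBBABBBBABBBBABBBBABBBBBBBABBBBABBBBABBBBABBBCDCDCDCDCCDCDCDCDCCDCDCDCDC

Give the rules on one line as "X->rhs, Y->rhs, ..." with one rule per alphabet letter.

  step 4 ⇒ step 5: CDCDCDCDCCDCDCDBBBBABBBBABBBBACDCDCDCDCCDCDCDCDCCDCDCDCDCBBBBABBBBABBBBA ⇒ BBB·BA·BBB·BA·BBB·BA·BBB·BA·BBB·BBB·BA·BBB·BA·BBB·BA·CD·CD·CD·CD·C·CD·CD·CD·CD·C·CD·CD·CD·CD·C·BBB·BA·BBB·BA·BBB·BA·BBB·BA·BBB·BBB·BA·BBB·BA·BBB·BA·BBB·BA·BBB·BBB·BA·BBB·BA·BBB·BA·BBB·BA·BBB·CD·CD·CD·CD·C·CD·CD·CD·CD·C·CD·CD·CD·CD·C
    A ↦ C
    B ↦ CD
    C ↦ BBB
    D ↦ BA

A->C, B->CD, C->BBB, D->BA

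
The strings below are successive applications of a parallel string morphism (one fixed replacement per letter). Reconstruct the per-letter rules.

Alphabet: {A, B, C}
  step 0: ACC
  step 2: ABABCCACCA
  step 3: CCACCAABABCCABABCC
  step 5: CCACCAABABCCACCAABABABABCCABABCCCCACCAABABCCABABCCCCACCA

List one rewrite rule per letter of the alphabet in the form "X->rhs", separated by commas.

A->CC, B->A, C->AB

  step 2 ⇒ step 3: ABABCCACCA ⇒ CC·A·CC·A·AB·AB·CC·AB·AB·CC
    A ↦ CC
    B ↦ A
    C ↦ AB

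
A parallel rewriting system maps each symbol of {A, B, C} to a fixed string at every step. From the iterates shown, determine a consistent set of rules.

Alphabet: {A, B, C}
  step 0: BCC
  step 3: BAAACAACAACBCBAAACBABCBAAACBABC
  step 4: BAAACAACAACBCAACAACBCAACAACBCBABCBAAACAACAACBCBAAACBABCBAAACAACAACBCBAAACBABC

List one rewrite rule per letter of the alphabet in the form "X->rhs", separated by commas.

A->AAC, B->BA, C->BC

  step 3 ⇒ step 4: BAAACAACAACBCBAAACBABCBAAACBABC ⇒ BA·AAC·AAC·AAC·BC·AAC·AAC·BC·AAC·AAC·BC·BA·BC·BA·AAC·AAC·AAC·BC·BA·AAC·BA·BC·BA·AAC·AAC·AAC·BC·BA·AAC·BA·BC
    A ↦ AAC
    B ↦ BA
    C ↦ BC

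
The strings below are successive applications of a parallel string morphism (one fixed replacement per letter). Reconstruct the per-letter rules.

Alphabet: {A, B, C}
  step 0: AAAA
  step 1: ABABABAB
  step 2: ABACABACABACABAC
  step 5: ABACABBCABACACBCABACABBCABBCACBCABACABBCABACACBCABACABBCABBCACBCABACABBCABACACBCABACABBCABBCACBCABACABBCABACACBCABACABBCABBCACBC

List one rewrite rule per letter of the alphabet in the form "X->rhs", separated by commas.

  step 1 ⇒ step 2: ABABABAB ⇒ AB·AC·AB·AC·AB·AC·AB·AC
    A ↦ AB
    B ↦ AC
    C ↦ BC  (constrained at step 2)

A->AB, B->AC, C->BC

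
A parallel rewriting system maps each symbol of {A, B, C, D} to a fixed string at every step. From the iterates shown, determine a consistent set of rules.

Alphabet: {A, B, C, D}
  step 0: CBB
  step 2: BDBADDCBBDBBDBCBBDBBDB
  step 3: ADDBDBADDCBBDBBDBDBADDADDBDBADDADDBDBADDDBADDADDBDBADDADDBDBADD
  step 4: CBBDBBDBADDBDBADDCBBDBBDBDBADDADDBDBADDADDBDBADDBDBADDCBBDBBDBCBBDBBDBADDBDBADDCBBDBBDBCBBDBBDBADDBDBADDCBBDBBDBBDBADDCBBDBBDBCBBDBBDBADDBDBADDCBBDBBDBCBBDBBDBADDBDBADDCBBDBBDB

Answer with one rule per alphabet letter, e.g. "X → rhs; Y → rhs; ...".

  step 3 ⇒ step 4: ADDBDBADDCBBDBBDBDBADDADDBDBADDADDBDBADDDBADDADDBDBADDADDBDBADD ⇒ CB·BDB·BDB·ADD·BDB·ADD·CB·BDB·BDB·DB·ADD·ADD·BDB·ADD·ADD·BDB·ADD·BDB·ADD·CB·BDB·BDB·CB·BDB·BDB·ADD·BDB·ADD·CB·BDB·BDB·CB·BDB·BDB·ADD·BDB·ADD·CB·BDB·BDB·BDB·ADD·CB·BDB·BDB·CB·BDB·BDB·ADD·BDB·ADD·CB·BDB·BDB·CB·BDB·BDB·ADD·BDB·ADD·CB·BDB·BDB
    A ↦ CB
    B ↦ ADD
    C ↦ DB
    D ↦ BDB

A->CB, B->ADD, C->DB, D->BDB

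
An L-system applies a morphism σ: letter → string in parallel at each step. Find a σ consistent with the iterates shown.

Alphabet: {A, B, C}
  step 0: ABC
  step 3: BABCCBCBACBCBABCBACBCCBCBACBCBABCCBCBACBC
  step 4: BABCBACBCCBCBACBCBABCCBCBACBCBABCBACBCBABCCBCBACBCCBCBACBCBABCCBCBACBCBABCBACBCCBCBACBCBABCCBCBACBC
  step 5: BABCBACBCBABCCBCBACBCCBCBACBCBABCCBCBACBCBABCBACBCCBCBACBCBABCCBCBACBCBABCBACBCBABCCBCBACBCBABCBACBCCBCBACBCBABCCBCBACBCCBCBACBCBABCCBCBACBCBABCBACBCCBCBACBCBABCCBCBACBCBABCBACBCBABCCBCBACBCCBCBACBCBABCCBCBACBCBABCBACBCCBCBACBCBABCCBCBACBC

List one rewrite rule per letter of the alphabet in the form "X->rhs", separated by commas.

  step 4 ⇒ step 5: BABCBACBCCBCBACBCBABCCBCBACBCBABCBACBCBABCCBCBACBCCBCBACBCBABCCBCBACBCBABCBACBCCBCBACBCBABCCBCBACBC ⇒ BA·BC·BA·CBC·BA·BC·CBC·BA·CBC·CBC·BA·CBC·BA·BC·CBC·BA·CBC·BA·BC·BA·CBC·CBC·BA·CBC·BA·BC·CBC·BA·CBC·BA·BC·BA·CBC·BA·BC·CBC·BA·CBC·BA·BC·BA·CBC·CBC·BA·CBC·BA·BC·CBC·BA·CBC·CBC·BA·CBC·BA·BC·CBC·BA·CBC·BA·BC·BA·CBC·CBC·BA·CBC·BA·BC·CBC·BA·CBC·BA·BC·BA·CBC·BA·BC·CBC·BA·CBC·CBC·BA·CBC·BA·BC·CBC·BA·CBC·BA·BC·BA·CBC·CBC·BA·CBC·BA·BC·CBC·BA·CBC
    A ↦ BC
    B ↦ BA
    C ↦ CBC

A->BC, B->BA, C->CBC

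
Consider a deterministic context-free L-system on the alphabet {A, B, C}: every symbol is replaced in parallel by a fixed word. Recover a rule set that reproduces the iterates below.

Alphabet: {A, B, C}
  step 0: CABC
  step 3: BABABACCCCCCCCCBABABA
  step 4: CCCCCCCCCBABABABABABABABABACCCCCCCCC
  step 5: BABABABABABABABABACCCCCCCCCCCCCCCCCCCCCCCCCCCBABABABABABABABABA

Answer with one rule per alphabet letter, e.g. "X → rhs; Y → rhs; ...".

  step 4 ⇒ step 5: CCCCCCCCCBABABABABABABABABACCCCCCCCC ⇒ BA·BA·BA·BA·BA·BA·BA·BA·BA·C·CC·C·CC·C·CC·C·CC·C·CC·C·CC·C·CC·C·CC·C·CC·BA·BA·BA·BA·BA·BA·BA·BA·BA
    A ↦ CC
    B ↦ C
    C ↦ BA

A->CC, B->C, C->BA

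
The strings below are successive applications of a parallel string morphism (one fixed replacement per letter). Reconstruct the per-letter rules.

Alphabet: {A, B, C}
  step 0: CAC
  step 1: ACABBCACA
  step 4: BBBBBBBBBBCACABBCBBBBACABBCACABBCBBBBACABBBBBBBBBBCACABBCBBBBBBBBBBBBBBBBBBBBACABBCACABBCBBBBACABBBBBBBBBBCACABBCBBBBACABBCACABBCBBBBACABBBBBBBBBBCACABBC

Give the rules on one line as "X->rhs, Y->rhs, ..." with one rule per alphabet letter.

  step 0 ⇒ step 1: CAC ⇒ ACA·BBC·ACA
    A ↦ BBC
    C ↦ ACA
    B ↦ BB  (constrained at step 1)

A->BBC, B->BB, C->ACA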